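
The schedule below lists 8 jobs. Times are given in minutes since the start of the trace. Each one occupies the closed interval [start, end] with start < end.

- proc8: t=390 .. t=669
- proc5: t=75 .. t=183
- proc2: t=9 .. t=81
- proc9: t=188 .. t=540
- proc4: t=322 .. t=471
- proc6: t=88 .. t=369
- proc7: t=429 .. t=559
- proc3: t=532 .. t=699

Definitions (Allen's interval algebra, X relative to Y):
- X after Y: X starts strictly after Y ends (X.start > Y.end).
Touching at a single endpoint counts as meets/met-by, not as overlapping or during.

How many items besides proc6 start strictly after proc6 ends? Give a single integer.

3

Target proc6 = [t=88, t=369].
proc2 [t=9, t=81] → before → no.
proc3 [t=532, t=699] → after → counts.
proc4 [t=322, t=471] → overlapped-by → no.
proc5 [t=75, t=183] → overlaps → no.
proc7 [t=429, t=559] → after → counts.
proc8 [t=390, t=669] → after → counts.
proc9 [t=188, t=540] → overlapped-by → no.
Total: 3.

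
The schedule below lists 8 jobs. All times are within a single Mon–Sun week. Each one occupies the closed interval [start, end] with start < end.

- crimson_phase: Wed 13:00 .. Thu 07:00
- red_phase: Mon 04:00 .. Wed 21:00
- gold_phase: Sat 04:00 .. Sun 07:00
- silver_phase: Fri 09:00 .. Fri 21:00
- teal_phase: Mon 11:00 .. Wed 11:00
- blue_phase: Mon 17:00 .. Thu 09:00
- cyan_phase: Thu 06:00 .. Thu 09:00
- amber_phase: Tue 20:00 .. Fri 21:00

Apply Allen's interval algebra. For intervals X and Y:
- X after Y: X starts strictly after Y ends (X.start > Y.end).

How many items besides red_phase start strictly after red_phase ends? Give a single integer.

Target red_phase = [Mon 04:00, Wed 21:00].
amber_phase [Tue 20:00, Fri 21:00] → overlapped-by → no.
blue_phase [Mon 17:00, Thu 09:00] → overlapped-by → no.
crimson_phase [Wed 13:00, Thu 07:00] → overlapped-by → no.
cyan_phase [Thu 06:00, Thu 09:00] → after → counts.
gold_phase [Sat 04:00, Sun 07:00] → after → counts.
silver_phase [Fri 09:00, Fri 21:00] → after → counts.
teal_phase [Mon 11:00, Wed 11:00] → during → no.
Total: 3.

3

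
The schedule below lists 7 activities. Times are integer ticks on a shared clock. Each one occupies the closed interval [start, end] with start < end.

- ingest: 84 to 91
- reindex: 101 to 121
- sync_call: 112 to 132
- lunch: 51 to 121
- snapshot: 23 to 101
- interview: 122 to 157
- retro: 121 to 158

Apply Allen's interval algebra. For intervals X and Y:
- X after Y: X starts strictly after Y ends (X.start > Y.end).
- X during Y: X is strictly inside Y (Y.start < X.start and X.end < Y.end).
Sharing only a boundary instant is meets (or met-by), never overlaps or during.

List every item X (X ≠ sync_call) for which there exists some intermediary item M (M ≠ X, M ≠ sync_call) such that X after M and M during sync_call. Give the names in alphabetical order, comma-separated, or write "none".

Target sync_call = [112, 132].
Intermediaries M with M during sync_call: none.
Union: none.

none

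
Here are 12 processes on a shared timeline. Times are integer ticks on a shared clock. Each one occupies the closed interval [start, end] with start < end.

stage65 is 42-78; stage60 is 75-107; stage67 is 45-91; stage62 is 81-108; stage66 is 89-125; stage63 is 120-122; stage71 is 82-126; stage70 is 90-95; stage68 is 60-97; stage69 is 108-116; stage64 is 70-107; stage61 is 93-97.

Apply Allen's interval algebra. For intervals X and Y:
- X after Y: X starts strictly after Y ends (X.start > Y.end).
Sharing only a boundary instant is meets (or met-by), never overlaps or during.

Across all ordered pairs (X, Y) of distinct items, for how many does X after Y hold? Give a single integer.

22

Checking all 132 ordered pairs for relation 'after'; matching pairs in alphabetical order:
(stage61, stage65): stage61 after stage65 ✓
(stage61, stage67): stage61 after stage67 ✓
(stage62, stage65): stage62 after stage65 ✓
(stage63, stage60): stage63 after stage60 ✓
(stage63, stage61): stage63 after stage61 ✓
(stage63, stage62): stage63 after stage62 ✓
(stage63, stage64): stage63 after stage64 ✓
(stage63, stage65): stage63 after stage65 ✓
(stage63, stage67): stage63 after stage67 ✓
(stage63, stage68): stage63 after stage68 ✓
(stage63, stage69): stage63 after stage69 ✓
(stage63, stage70): stage63 after stage70 ✓
(stage66, stage65): stage66 after stage65 ✓
(stage69, stage60): stage69 after stage60 ✓
(stage69, stage61): stage69 after stage61 ✓
(stage69, stage64): stage69 after stage64 ✓
(stage69, stage65): stage69 after stage65 ✓
(stage69, stage67): stage69 after stage67 ✓
(stage69, stage68): stage69 after stage68 ✓
(stage69, stage70): stage69 after stage70 ✓
(stage70, stage65): stage70 after stage65 ✓
(stage71, stage65): stage71 after stage65 ✓
Count: 22.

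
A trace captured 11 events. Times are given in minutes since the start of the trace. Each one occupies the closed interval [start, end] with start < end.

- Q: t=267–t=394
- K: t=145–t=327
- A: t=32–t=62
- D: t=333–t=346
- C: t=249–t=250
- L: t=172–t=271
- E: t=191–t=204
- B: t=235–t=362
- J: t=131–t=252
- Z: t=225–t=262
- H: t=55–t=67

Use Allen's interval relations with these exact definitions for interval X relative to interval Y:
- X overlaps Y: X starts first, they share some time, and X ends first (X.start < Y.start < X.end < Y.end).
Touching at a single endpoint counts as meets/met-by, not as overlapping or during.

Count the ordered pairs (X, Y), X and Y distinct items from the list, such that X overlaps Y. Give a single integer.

11

Checking all 110 ordered pairs for relation 'overlaps'; matching pairs in alphabetical order:
(A, H): A overlaps H ✓
(B, Q): B overlaps Q ✓
(J, B): J overlaps B ✓
(J, K): J overlaps K ✓
(J, L): J overlaps L ✓
(J, Z): J overlaps Z ✓
(K, B): K overlaps B ✓
(K, Q): K overlaps Q ✓
(L, B): L overlaps B ✓
(L, Q): L overlaps Q ✓
(Z, B): Z overlaps B ✓
Count: 11.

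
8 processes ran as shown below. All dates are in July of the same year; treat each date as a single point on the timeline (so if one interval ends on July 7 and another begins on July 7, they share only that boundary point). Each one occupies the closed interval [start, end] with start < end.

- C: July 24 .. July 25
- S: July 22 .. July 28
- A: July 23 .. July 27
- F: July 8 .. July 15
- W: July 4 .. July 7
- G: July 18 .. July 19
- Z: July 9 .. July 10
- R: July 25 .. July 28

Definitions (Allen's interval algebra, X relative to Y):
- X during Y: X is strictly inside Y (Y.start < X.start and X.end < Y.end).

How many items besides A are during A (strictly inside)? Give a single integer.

Target A = [July 23, July 27].
C [July 24, July 25] → during → counts.
F [July 8, July 15] → before → no.
G [July 18, July 19] → before → no.
R [July 25, July 28] → overlapped-by → no.
S [July 22, July 28] → contains → no.
W [July 4, July 7] → before → no.
Z [July 9, July 10] → before → no.
Total: 1.

1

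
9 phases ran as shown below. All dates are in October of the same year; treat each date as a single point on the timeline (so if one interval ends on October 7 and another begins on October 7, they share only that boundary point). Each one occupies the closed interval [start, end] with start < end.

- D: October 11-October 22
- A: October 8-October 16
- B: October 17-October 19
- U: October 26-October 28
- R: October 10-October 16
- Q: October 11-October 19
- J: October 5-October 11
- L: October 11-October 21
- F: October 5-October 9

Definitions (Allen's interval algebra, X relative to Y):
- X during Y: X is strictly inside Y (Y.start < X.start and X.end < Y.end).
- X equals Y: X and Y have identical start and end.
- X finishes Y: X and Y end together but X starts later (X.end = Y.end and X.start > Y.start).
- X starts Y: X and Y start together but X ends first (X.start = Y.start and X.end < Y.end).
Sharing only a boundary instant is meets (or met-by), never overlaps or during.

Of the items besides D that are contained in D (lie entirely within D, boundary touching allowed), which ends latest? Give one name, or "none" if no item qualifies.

Target D = [October 11, October 22].
A [October 8, October 16] → overlaps → excluded.
B [October 17, October 19] → during → candidate.
F [October 5, October 9] → before → excluded.
J [October 5, October 11] → meets → excluded.
L [October 11, October 21] → starts → candidate.
Q [October 11, October 19] → starts → candidate.
R [October 10, October 16] → overlaps → excluded.
U [October 26, October 28] → after → excluded.
Among candidates, latest end is October 21 → L.

L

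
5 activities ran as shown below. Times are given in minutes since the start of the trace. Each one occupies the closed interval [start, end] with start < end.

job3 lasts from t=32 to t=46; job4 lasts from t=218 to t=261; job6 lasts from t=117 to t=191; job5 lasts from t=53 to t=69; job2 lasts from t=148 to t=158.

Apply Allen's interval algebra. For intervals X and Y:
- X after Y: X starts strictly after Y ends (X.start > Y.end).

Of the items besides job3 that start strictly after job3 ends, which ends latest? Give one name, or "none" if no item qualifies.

Target job3 = [t=32, t=46].
job2 [t=148, t=158] → after → candidate.
job4 [t=218, t=261] → after → candidate.
job5 [t=53, t=69] → after → candidate.
job6 [t=117, t=191] → after → candidate.
Among candidates, latest end is t=261 → job4.

job4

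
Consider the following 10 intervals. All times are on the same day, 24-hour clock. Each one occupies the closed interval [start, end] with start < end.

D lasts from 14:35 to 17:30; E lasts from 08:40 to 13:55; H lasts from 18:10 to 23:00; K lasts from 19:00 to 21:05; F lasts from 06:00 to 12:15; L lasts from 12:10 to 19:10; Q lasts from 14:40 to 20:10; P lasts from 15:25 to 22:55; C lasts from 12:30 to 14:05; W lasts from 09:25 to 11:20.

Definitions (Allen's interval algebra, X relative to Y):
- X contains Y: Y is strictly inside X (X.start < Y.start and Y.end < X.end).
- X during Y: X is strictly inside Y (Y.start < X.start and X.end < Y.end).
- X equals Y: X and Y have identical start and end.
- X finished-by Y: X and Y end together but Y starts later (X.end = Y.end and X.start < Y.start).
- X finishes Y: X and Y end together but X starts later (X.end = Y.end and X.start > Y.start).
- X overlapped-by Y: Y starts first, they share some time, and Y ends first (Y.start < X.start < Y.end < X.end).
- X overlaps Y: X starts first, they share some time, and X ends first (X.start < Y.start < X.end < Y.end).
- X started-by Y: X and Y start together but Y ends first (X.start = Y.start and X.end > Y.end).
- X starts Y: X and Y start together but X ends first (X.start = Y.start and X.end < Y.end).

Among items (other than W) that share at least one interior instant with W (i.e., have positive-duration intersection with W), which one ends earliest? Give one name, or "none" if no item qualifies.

Target W = [09:25, 11:20].
C [12:30, 14:05] → after → excluded.
D [14:35, 17:30] → after → excluded.
E [08:40, 13:55] → contains → candidate.
F [06:00, 12:15] → contains → candidate.
H [18:10, 23:00] → after → excluded.
K [19:00, 21:05] → after → excluded.
L [12:10, 19:10] → after → excluded.
P [15:25, 22:55] → after → excluded.
Q [14:40, 20:10] → after → excluded.
Among candidates, earliest end is 12:15 → F.

F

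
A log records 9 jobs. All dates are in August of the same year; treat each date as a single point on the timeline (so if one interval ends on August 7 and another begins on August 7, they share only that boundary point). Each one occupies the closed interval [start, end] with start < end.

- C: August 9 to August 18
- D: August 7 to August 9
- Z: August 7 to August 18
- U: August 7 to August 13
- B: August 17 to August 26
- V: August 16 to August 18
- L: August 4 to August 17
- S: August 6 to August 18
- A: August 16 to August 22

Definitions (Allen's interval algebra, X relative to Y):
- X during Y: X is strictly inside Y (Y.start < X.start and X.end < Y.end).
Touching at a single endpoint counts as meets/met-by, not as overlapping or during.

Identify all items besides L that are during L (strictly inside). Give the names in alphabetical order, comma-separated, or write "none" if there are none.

D, U

Target L = [August 4, August 17].
A [August 16, August 22] → overlapped-by → no.
B [August 17, August 26] → met-by → no.
C [August 9, August 18] → overlapped-by → no.
D [August 7, August 9] → during → yes.
S [August 6, August 18] → overlapped-by → no.
U [August 7, August 13] → during → yes.
V [August 16, August 18] → overlapped-by → no.
Z [August 7, August 18] → overlapped-by → no.
Result: D, U.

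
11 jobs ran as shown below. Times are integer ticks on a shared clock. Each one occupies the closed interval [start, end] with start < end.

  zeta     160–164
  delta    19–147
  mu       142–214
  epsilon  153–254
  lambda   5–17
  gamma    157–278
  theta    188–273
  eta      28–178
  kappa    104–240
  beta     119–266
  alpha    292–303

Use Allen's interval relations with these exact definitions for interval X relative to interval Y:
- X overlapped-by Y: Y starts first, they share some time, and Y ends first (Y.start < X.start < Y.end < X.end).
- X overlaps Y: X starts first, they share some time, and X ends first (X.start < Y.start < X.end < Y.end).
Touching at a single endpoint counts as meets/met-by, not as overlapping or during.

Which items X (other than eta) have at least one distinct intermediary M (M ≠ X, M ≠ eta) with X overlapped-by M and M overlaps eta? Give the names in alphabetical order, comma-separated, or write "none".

beta, kappa, mu

Target eta = [28, 178].
Intermediaries M with M overlaps eta: delta.
Via delta — items with X overlapped-by delta: beta, kappa, mu.
Union: beta, kappa, mu.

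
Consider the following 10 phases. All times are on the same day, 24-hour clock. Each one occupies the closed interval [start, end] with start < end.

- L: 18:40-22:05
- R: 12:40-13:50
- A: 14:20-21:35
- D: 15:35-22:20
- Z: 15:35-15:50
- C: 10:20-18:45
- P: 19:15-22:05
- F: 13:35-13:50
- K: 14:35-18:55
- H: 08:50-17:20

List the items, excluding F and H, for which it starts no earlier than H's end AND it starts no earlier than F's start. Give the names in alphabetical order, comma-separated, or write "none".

L, P

Conditions: its start is no earlier than H's end (X.start >= 17:20) AND its start is no earlier than F's start (X.start >= 13:35).
A: start 14:20 >= 17:20? ✗; start 14:20 >= 13:35? ✓ → no.
C: start 10:20 >= 17:20? ✗; start 10:20 >= 13:35? ✗ → no.
D: start 15:35 >= 17:20? ✗; start 15:35 >= 13:35? ✓ → no.
K: start 14:35 >= 17:20? ✗; start 14:35 >= 13:35? ✓ → no.
L: start 18:40 >= 17:20? ✓; start 18:40 >= 13:35? ✓ → yes.
P: start 19:15 >= 17:20? ✓; start 19:15 >= 13:35? ✓ → yes.
R: start 12:40 >= 17:20? ✗; start 12:40 >= 13:35? ✗ → no.
Z: start 15:35 >= 17:20? ✗; start 15:35 >= 13:35? ✓ → no.
Result: L, P.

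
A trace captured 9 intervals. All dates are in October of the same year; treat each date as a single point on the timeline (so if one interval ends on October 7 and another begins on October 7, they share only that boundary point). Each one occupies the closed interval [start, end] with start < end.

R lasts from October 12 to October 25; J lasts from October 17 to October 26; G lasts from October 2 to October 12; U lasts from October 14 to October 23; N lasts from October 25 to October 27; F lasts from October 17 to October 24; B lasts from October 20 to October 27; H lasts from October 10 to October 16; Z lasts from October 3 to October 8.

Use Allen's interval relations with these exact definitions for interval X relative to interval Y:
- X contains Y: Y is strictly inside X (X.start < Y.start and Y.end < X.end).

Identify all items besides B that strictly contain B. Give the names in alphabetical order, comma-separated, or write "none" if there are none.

Target B = [October 20, October 27].
F [October 17, October 24] → overlaps → no.
G [October 2, October 12] → before → no.
H [October 10, October 16] → before → no.
J [October 17, October 26] → overlaps → no.
N [October 25, October 27] → finishes → no.
R [October 12, October 25] → overlaps → no.
U [October 14, October 23] → overlaps → no.
Z [October 3, October 8] → before → no.
Result: none.

none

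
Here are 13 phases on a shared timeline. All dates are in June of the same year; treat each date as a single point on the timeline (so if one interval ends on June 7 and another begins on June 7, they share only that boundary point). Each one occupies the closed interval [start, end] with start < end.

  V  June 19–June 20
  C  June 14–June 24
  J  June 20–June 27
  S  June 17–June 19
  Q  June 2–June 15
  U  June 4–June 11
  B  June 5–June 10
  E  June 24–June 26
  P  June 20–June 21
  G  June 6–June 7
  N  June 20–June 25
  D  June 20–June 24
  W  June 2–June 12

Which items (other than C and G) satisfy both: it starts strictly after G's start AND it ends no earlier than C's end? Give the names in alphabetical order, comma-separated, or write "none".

Conditions: its start is strictly after G's start (X.start > June 6) AND its end is no earlier than C's end (X.end >= June 24).
B: start June 5 > June 6? ✗; end June 10 >= June 24? ✗ → no.
D: start June 20 > June 6? ✓; end June 24 >= June 24? ✓ → yes.
E: start June 24 > June 6? ✓; end June 26 >= June 24? ✓ → yes.
J: start June 20 > June 6? ✓; end June 27 >= June 24? ✓ → yes.
N: start June 20 > June 6? ✓; end June 25 >= June 24? ✓ → yes.
P: start June 20 > June 6? ✓; end June 21 >= June 24? ✗ → no.
Q: start June 2 > June 6? ✗; end June 15 >= June 24? ✗ → no.
S: start June 17 > June 6? ✓; end June 19 >= June 24? ✗ → no.
U: start June 4 > June 6? ✗; end June 11 >= June 24? ✗ → no.
V: start June 19 > June 6? ✓; end June 20 >= June 24? ✗ → no.
W: start June 2 > June 6? ✗; end June 12 >= June 24? ✗ → no.
Result: D, E, J, N.

D, E, J, N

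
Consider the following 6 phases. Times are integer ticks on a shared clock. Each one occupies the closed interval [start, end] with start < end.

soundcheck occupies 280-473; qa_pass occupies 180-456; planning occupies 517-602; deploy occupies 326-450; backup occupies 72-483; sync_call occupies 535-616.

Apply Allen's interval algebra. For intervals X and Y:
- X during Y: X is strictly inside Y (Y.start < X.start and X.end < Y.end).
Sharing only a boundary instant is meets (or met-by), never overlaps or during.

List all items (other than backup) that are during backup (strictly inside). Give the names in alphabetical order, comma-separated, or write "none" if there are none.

Target backup = [72, 483].
deploy [326, 450] → during → yes.
planning [517, 602] → after → no.
qa_pass [180, 456] → during → yes.
soundcheck [280, 473] → during → yes.
sync_call [535, 616] → after → no.
Result: deploy, qa_pass, soundcheck.

deploy, qa_pass, soundcheck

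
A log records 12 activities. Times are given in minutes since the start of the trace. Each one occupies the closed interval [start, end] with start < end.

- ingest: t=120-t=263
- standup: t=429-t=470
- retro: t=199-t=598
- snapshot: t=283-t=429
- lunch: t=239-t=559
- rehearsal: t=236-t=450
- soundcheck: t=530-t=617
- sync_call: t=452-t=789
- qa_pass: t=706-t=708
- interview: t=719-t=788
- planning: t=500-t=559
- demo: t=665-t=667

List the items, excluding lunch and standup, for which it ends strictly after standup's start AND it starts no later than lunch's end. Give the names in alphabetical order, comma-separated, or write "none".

planning, rehearsal, retro, soundcheck, sync_call

Conditions: its end is strictly after standup's start (X.end > t=429) AND its start is no later than lunch's end (X.start <= t=559).
demo: end t=667 > t=429? ✓; start t=665 <= t=559? ✗ → no.
ingest: end t=263 > t=429? ✗; start t=120 <= t=559? ✓ → no.
interview: end t=788 > t=429? ✓; start t=719 <= t=559? ✗ → no.
planning: end t=559 > t=429? ✓; start t=500 <= t=559? ✓ → yes.
qa_pass: end t=708 > t=429? ✓; start t=706 <= t=559? ✗ → no.
rehearsal: end t=450 > t=429? ✓; start t=236 <= t=559? ✓ → yes.
retro: end t=598 > t=429? ✓; start t=199 <= t=559? ✓ → yes.
snapshot: end t=429 > t=429? ✗; start t=283 <= t=559? ✓ → no.
soundcheck: end t=617 > t=429? ✓; start t=530 <= t=559? ✓ → yes.
sync_call: end t=789 > t=429? ✓; start t=452 <= t=559? ✓ → yes.
Result: planning, rehearsal, retro, soundcheck, sync_call.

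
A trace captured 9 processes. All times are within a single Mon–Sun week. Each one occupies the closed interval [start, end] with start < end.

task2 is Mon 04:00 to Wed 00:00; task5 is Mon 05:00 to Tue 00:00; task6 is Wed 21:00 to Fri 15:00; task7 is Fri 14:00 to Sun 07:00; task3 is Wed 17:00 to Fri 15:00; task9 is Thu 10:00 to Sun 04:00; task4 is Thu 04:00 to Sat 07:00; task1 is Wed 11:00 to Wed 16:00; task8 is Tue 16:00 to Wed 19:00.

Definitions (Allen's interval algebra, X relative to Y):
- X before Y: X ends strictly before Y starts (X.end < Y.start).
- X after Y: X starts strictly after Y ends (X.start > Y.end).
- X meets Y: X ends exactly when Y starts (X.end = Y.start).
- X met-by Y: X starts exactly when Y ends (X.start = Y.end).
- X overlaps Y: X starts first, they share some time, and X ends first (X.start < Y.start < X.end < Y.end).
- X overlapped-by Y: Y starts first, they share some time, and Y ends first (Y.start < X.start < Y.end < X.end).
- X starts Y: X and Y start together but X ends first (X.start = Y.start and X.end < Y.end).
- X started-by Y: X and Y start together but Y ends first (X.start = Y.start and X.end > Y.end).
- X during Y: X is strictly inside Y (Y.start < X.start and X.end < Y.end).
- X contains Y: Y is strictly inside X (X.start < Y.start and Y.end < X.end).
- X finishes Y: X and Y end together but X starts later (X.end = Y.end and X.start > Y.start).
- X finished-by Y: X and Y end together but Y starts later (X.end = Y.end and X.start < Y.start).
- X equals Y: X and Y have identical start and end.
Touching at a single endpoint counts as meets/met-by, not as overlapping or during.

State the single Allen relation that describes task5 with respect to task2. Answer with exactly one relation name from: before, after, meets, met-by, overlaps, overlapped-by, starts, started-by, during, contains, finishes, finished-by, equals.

task5 = [Mon 05:00, Tue 00:00]; task2 = [Mon 04:00, Wed 00:00].
Compare endpoints: task5.start > task2.start, task5.start < task2.end, task5.end > task2.start, task5.end < task2.end.
That pattern is 'during'.

during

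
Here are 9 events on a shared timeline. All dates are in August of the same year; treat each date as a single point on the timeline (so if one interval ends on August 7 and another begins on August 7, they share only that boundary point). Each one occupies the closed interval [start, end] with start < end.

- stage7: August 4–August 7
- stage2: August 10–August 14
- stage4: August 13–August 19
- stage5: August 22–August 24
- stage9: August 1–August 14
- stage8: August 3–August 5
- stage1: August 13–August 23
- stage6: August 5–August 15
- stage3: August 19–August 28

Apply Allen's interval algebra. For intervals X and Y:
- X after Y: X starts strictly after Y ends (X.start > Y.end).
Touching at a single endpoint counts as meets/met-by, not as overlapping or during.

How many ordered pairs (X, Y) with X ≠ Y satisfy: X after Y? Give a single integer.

Checking all 72 ordered pairs for relation 'after'; matching pairs in alphabetical order:
(stage1, stage7): stage1 after stage7 ✓
(stage1, stage8): stage1 after stage8 ✓
(stage2, stage7): stage2 after stage7 ✓
(stage2, stage8): stage2 after stage8 ✓
(stage3, stage2): stage3 after stage2 ✓
(stage3, stage6): stage3 after stage6 ✓
(stage3, stage7): stage3 after stage7 ✓
(stage3, stage8): stage3 after stage8 ✓
(stage3, stage9): stage3 after stage9 ✓
(stage4, stage7): stage4 after stage7 ✓
(stage4, stage8): stage4 after stage8 ✓
(stage5, stage2): stage5 after stage2 ✓
(stage5, stage4): stage5 after stage4 ✓
(stage5, stage6): stage5 after stage6 ✓
(stage5, stage7): stage5 after stage7 ✓
(stage5, stage8): stage5 after stage8 ✓
(stage5, stage9): stage5 after stage9 ✓
Count: 17.

17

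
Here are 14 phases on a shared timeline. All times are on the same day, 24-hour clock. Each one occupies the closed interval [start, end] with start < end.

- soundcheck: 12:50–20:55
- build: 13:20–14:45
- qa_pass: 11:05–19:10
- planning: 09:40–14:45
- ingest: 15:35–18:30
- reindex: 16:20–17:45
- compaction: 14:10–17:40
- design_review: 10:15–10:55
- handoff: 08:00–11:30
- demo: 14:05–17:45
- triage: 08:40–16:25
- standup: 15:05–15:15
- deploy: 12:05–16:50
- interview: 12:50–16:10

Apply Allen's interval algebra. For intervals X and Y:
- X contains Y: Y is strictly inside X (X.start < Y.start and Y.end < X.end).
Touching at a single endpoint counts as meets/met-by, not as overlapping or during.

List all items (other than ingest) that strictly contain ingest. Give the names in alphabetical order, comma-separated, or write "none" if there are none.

Target ingest = [15:35, 18:30].
build [13:20, 14:45] → before → no.
compaction [14:10, 17:40] → overlaps → no.
demo [14:05, 17:45] → overlaps → no.
deploy [12:05, 16:50] → overlaps → no.
design_review [10:15, 10:55] → before → no.
handoff [08:00, 11:30] → before → no.
interview [12:50, 16:10] → overlaps → no.
planning [09:40, 14:45] → before → no.
qa_pass [11:05, 19:10] → contains → yes.
reindex [16:20, 17:45] → during → no.
soundcheck [12:50, 20:55] → contains → yes.
standup [15:05, 15:15] → before → no.
triage [08:40, 16:25] → overlaps → no.
Result: qa_pass, soundcheck.

qa_pass, soundcheck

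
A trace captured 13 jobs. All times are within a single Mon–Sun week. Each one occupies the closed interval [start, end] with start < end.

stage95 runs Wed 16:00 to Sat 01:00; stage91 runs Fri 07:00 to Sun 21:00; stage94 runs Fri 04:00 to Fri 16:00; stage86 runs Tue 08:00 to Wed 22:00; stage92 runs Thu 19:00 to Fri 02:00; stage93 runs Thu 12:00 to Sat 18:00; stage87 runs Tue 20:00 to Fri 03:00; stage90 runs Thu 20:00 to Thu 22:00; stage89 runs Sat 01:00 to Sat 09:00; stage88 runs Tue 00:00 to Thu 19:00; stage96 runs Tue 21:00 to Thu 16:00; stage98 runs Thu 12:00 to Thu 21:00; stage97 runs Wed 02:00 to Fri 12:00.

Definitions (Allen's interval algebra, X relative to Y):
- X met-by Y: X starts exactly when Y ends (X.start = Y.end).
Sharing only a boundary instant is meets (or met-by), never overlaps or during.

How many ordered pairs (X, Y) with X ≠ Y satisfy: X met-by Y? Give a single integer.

Checking all 156 ordered pairs for relation 'met-by'; matching pairs in alphabetical order:
(stage89, stage95): stage89 met-by stage95 ✓
(stage92, stage88): stage92 met-by stage88 ✓
Count: 2.

2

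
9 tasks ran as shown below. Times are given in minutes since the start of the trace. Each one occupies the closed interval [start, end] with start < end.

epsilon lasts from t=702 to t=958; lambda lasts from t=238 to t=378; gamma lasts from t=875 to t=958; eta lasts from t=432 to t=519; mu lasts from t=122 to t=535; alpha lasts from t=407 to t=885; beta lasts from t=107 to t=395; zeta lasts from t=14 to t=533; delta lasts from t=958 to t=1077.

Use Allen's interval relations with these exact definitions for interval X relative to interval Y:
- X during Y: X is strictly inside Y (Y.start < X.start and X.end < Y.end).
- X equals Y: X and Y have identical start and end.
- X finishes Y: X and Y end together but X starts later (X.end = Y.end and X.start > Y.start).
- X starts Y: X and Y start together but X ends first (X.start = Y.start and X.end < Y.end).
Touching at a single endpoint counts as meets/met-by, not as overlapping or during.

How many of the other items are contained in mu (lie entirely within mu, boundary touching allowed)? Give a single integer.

Target mu = [t=122, t=535].
alpha [t=407, t=885] → overlapped-by → no.
beta [t=107, t=395] → overlaps → no.
delta [t=958, t=1077] → after → no.
epsilon [t=702, t=958] → after → no.
eta [t=432, t=519] → during → counts.
gamma [t=875, t=958] → after → no.
lambda [t=238, t=378] → during → counts.
zeta [t=14, t=533] → overlaps → no.
Total: 2.

2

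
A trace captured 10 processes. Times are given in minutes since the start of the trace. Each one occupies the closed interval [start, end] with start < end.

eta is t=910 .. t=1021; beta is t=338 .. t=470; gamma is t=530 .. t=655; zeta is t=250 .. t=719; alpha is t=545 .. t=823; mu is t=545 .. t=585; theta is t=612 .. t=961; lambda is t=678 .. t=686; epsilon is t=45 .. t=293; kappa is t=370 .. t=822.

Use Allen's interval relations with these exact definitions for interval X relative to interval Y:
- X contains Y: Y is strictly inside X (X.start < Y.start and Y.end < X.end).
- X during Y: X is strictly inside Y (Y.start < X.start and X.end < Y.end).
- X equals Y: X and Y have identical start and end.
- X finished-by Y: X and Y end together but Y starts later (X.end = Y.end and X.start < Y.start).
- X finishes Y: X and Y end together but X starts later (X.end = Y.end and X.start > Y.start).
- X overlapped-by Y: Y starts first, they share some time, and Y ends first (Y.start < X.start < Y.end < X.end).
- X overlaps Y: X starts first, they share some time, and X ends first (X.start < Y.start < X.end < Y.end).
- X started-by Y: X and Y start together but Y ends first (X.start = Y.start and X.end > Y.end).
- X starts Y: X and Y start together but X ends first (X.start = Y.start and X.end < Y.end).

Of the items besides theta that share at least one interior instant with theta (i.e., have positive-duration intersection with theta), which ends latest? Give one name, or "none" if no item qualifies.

eta

Target theta = [t=612, t=961].
alpha [t=545, t=823] → overlaps → candidate.
beta [t=338, t=470] → before → excluded.
epsilon [t=45, t=293] → before → excluded.
eta [t=910, t=1021] → overlapped-by → candidate.
gamma [t=530, t=655] → overlaps → candidate.
kappa [t=370, t=822] → overlaps → candidate.
lambda [t=678, t=686] → during → candidate.
mu [t=545, t=585] → before → excluded.
zeta [t=250, t=719] → overlaps → candidate.
Among candidates, latest end is t=1021 → eta.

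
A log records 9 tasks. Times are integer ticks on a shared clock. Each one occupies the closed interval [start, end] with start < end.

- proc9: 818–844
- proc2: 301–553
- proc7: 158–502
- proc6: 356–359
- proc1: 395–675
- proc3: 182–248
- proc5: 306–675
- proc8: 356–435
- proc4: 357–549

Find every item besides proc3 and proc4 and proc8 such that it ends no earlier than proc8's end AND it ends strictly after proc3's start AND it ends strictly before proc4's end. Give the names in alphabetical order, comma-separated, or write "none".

Conditions: its end is no earlier than proc8's end (X.end >= 435) AND its end is strictly after proc3's start (X.end > 182) AND its end is strictly before proc4's end (X.end < 549).
proc1: end 675 >= 435? ✓; end 675 > 182? ✓; end 675 < 549? ✗ → no.
proc2: end 553 >= 435? ✓; end 553 > 182? ✓; end 553 < 549? ✗ → no.
proc5: end 675 >= 435? ✓; end 675 > 182? ✓; end 675 < 549? ✗ → no.
proc6: end 359 >= 435? ✗; end 359 > 182? ✓; end 359 < 549? ✓ → no.
proc7: end 502 >= 435? ✓; end 502 > 182? ✓; end 502 < 549? ✓ → yes.
proc9: end 844 >= 435? ✓; end 844 > 182? ✓; end 844 < 549? ✗ → no.
Result: proc7.

proc7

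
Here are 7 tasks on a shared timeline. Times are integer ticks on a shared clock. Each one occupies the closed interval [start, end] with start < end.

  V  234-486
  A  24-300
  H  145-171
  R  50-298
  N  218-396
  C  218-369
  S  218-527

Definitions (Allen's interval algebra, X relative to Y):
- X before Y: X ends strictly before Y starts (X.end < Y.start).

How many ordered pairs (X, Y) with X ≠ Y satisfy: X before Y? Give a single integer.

Checking all 42 ordered pairs for relation 'before'; matching pairs in alphabetical order:
(H, C): H before C ✓
(H, N): H before N ✓
(H, S): H before S ✓
(H, V): H before V ✓
Count: 4.

4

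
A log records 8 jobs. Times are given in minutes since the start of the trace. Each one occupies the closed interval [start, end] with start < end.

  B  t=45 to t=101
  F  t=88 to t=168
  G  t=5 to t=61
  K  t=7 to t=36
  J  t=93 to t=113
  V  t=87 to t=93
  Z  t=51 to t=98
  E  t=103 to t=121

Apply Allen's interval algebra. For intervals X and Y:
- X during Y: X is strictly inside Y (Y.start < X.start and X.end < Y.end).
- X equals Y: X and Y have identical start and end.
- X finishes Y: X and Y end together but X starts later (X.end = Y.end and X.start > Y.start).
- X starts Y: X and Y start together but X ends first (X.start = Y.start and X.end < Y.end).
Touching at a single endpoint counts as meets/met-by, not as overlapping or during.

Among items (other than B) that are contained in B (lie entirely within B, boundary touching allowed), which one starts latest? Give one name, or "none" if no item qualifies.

V

Target B = [t=45, t=101].
E [t=103, t=121] → after → excluded.
F [t=88, t=168] → overlapped-by → excluded.
G [t=5, t=61] → overlaps → excluded.
J [t=93, t=113] → overlapped-by → excluded.
K [t=7, t=36] → before → excluded.
V [t=87, t=93] → during → candidate.
Z [t=51, t=98] → during → candidate.
Among candidates, latest start is t=87 → V.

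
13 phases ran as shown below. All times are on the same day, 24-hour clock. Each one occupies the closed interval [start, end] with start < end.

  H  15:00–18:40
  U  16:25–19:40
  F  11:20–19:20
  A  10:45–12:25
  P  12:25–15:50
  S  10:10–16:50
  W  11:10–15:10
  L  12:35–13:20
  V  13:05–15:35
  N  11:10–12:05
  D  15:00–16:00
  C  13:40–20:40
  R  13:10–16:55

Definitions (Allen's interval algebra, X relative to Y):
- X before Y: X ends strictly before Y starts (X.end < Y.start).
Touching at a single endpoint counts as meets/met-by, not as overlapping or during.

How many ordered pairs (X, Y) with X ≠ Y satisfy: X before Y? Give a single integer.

Checking all 156 ordered pairs for relation 'before'; matching pairs in alphabetical order:
(A, C): A before C ✓
(A, D): A before D ✓
(A, H): A before H ✓
(A, L): A before L ✓
(A, R): A before R ✓
(A, U): A before U ✓
(A, V): A before V ✓
(D, U): D before U ✓
(L, C): L before C ✓
(L, D): L before D ✓
(L, H): L before H ✓
(L, U): L before U ✓
(N, C): N before C ✓
(N, D): N before D ✓
(N, H): N before H ✓
(N, L): N before L ✓
(N, P): N before P ✓
(N, R): N before R ✓
(N, U): N before U ✓
(N, V): N before V ✓
(P, U): P before U ✓
(V, U): V before U ✓
(W, U): W before U ✓
Count: 23.

23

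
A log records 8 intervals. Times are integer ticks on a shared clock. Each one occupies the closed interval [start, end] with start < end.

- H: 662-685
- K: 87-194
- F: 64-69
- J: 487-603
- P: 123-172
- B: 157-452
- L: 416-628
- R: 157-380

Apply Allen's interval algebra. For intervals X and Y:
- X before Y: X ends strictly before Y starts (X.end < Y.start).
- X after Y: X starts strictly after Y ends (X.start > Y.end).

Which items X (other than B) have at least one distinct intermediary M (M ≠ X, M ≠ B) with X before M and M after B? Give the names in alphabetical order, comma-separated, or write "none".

F, J, K, L, P, R

Target B = [157, 452].
Intermediaries M with M after B: H, J.
Via H — items with X before H: F, J, K, L, P, R.
Via J — items with X before J: F, K, P, R.
Union: F, J, K, L, P, R.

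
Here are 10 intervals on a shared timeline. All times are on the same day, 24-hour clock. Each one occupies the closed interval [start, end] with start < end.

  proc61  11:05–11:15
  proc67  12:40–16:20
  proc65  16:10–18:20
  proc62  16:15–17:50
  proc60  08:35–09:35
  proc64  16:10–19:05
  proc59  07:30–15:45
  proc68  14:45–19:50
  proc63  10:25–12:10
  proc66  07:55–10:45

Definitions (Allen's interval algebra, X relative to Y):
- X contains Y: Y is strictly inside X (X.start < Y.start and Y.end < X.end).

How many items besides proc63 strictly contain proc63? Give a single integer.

Target proc63 = [10:25, 12:10].
proc59 [07:30, 15:45] → contains → counts.
proc60 [08:35, 09:35] → before → no.
proc61 [11:05, 11:15] → during → no.
proc62 [16:15, 17:50] → after → no.
proc64 [16:10, 19:05] → after → no.
proc65 [16:10, 18:20] → after → no.
proc66 [07:55, 10:45] → overlaps → no.
proc67 [12:40, 16:20] → after → no.
proc68 [14:45, 19:50] → after → no.
Total: 1.

1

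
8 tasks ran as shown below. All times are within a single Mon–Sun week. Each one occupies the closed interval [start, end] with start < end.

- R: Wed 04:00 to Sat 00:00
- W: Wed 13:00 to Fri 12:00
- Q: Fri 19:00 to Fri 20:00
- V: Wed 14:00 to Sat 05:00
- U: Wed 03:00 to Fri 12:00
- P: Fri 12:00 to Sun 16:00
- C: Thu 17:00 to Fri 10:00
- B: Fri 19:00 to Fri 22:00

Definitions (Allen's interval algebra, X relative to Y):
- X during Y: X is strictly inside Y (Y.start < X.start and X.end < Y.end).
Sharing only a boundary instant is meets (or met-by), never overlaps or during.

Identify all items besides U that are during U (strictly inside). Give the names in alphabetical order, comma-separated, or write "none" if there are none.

C

Target U = [Wed 03:00, Fri 12:00].
B [Fri 19:00, Fri 22:00] → after → no.
C [Thu 17:00, Fri 10:00] → during → yes.
P [Fri 12:00, Sun 16:00] → met-by → no.
Q [Fri 19:00, Fri 20:00] → after → no.
R [Wed 04:00, Sat 00:00] → overlapped-by → no.
V [Wed 14:00, Sat 05:00] → overlapped-by → no.
W [Wed 13:00, Fri 12:00] → finishes → no.
Result: C.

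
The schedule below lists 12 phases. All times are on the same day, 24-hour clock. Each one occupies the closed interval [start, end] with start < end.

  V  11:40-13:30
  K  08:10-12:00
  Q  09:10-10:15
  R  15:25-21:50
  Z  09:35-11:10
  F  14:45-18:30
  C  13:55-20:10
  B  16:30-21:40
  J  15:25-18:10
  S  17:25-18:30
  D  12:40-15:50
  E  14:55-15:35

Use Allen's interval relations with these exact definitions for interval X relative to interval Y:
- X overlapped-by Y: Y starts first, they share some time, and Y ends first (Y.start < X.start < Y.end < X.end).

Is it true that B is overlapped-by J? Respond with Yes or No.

B = [16:30, 21:40], J = [15:25, 18:10].
Actual relation of B to J: overlapped-by.
Asked whether 'overlapped-by' holds → Yes.

Yes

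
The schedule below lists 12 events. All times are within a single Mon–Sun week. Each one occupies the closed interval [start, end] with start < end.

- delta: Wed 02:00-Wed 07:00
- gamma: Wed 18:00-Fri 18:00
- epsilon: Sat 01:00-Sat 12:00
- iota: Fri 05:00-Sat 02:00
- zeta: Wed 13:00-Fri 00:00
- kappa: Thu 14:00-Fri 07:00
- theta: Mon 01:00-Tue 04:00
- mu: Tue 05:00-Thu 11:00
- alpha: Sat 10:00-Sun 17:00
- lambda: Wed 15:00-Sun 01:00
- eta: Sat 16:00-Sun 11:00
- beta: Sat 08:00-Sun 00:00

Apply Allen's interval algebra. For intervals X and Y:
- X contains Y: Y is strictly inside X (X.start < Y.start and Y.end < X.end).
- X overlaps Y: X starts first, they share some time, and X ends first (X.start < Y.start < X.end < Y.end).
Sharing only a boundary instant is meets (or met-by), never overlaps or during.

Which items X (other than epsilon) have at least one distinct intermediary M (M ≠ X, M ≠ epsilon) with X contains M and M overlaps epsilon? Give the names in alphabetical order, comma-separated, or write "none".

lambda

Target epsilon = [Sat 01:00, Sat 12:00].
Intermediaries M with M overlaps epsilon: iota.
Via iota — items with X contains iota: lambda.
Union: lambda.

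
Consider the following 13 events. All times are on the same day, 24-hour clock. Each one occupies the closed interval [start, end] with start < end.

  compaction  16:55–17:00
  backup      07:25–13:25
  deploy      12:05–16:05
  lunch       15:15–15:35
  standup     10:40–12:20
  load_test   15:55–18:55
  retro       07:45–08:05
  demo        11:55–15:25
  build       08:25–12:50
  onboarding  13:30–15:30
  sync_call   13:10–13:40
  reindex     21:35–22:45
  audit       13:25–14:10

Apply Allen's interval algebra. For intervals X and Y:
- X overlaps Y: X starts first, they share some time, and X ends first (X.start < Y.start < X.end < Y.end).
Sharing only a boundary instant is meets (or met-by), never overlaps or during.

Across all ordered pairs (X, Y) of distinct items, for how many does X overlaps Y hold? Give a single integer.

15

Checking all 156 ordered pairs for relation 'overlaps'; matching pairs in alphabetical order:
(audit, onboarding): audit overlaps onboarding ✓
(backup, demo): backup overlaps demo ✓
(backup, deploy): backup overlaps deploy ✓
(backup, sync_call): backup overlaps sync_call ✓
(build, demo): build overlaps demo ✓
(build, deploy): build overlaps deploy ✓
(demo, deploy): demo overlaps deploy ✓
(demo, lunch): demo overlaps lunch ✓
(demo, onboarding): demo overlaps onboarding ✓
(deploy, load_test): deploy overlaps load_test ✓
(onboarding, lunch): onboarding overlaps lunch ✓
(standup, demo): standup overlaps demo ✓
(standup, deploy): standup overlaps deploy ✓
(sync_call, audit): sync_call overlaps audit ✓
(sync_call, onboarding): sync_call overlaps onboarding ✓
Count: 15.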